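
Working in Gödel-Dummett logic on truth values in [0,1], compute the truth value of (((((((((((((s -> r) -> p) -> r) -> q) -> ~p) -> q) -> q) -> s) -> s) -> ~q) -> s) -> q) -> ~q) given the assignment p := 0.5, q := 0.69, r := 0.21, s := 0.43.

0.00

(s -> r): 0.43 > 0.21, so result = 0.21
((s -> r) -> p): 0.21 ≤ 0.5, so result = 1
(((s -> r) -> p) -> r): 1 > 0.21, so result = 0.21
((((s -> r) -> p) -> r) -> q): 0.21 ≤ 0.69, so result = 1
~p: Gödel ¬ of 0.5 = 0 (operand ≠ 0)
(((((s -> r) -> p) -> r) -> q) -> ~p): 1 > 0, so result = 0
((((((s -> r) -> p) -> r) -> q) -> ~p) -> q): 0 ≤ 0.69, so result = 1
(((((((s -> r) -> p) -> r) -> q) -> ~p) -> q) -> q): 1 > 0.69, so result = 0.69
((((((((s -> r) -> p) -> r) -> q) -> ~p) -> q) -> q) -> s): 0.69 > 0.43, so result = 0.43
(((((((((s -> r) -> p) -> r) -> q) -> ~p) -> q) -> q) -> s) -> s): 0.43 ≤ 0.43, so result = 1
~q: Gödel ¬ of 0.69 = 0 (operand ≠ 0)
((((((((((s -> r) -> p) -> r) -> q) -> ~p) -> q) -> q) -> s) -> s) -> ~q): 1 > 0, so result = 0
(((((((((((s -> r) -> p) -> r) -> q) -> ~p) -> q) -> q) -> s) -> s) -> ~q) -> s): 0 ≤ 0.43, so result = 1
((((((((((((s -> r) -> p) -> r) -> q) -> ~p) -> q) -> q) -> s) -> s) -> ~q) -> s) -> q): 1 > 0.69, so result = 0.69
~q: Gödel ¬ of 0.69 = 0 (operand ≠ 0)
(((((((((((((s -> r) -> p) -> r) -> q) -> ~p) -> q) -> q) -> s) -> s) -> ~q) -> s) -> q) -> ~q): 0.69 > 0, so result = 0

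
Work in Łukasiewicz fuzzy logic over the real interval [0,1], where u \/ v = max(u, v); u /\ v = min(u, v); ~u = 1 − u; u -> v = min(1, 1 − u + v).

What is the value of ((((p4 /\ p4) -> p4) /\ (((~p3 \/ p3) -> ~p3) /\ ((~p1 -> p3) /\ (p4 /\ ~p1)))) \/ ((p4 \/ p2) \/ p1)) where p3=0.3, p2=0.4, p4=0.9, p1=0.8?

(p4 /\ p4) = min(0.9, 0.9) = 0.9
((p4 /\ p4) -> p4): min(1, 1 − 0.9 + 0.9) = 1
~p3: Łukasiewicz ¬ gives 1 − 0.3 = 0.7
(~p3 \/ p3) = max(0.7, 0.3) = 0.7
~p3: Łukasiewicz ¬ gives 1 − 0.3 = 0.7
((~p3 \/ p3) -> ~p3): min(1, 1 − 0.7 + 0.7) = 1
~p1: Łukasiewicz ¬ gives 1 − 0.8 = 0.2
(~p1 -> p3): min(1, 1 − 0.2 + 0.3) = 1
~p1: Łukasiewicz ¬ gives 1 − 0.8 = 0.2
(p4 /\ ~p1) = min(0.9, 0.2) = 0.2
((~p1 -> p3) /\ (p4 /\ ~p1)) = min(1, 0.2) = 0.2
(((~p3 \/ p3) -> ~p3) /\ ((~p1 -> p3) /\ (p4 /\ ~p1))) = min(1, 0.2) = 0.2
(((p4 /\ p4) -> p4) /\ (((~p3 \/ p3) -> ~p3) /\ ((~p1 -> p3) /\ (p4 /\ ~p1)))) = min(1, 0.2) = 0.2
(p4 \/ p2) = max(0.9, 0.4) = 0.9
((p4 \/ p2) \/ p1) = max(0.9, 0.8) = 0.9
((((p4 /\ p4) -> p4) /\ (((~p3 \/ p3) -> ~p3) /\ ((~p1 -> p3) /\ (p4 /\ ~p1)))) \/ ((p4 \/ p2) \/ p1)) = max(0.2, 0.9) = 0.9

0.90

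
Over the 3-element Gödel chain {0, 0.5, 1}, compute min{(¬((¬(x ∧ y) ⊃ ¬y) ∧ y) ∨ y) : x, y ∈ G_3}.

0.50

The minimum is attained at x = 0.5, y = 0.5:
  (x ∧ y) = min(0.5, 0.5) = 0.5
  ¬(x ∧ y): Gödel ¬ of 0.5 = 0 (operand ≠ 0)
  ¬y: Gödel ¬ of 0.5 = 0 (operand ≠ 0)
  (¬(x ∧ y) ⊃ ¬y): 0 ≤ 0, so result = 1
  ((¬(x ∧ y) ⊃ ¬y) ∧ y) = min(1, 0.5) = 0.5
  ¬((¬(x ∧ y) ⊃ ¬y) ∧ y): Gödel ¬ of 0.5 = 0 (operand ≠ 0)
  (¬((¬(x ∧ y) ⊃ ¬y) ∧ y) ∨ y) = max(0, 0.5) = 0.5
Checking all 9 assignments confirms none give a value below 0.50.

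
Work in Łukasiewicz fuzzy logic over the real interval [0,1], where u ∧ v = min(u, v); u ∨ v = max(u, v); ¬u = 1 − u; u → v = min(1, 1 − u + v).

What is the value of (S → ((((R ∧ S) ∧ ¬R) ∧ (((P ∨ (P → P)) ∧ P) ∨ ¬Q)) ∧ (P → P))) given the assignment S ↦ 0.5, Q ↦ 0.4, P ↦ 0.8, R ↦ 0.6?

(R ∧ S) = min(0.6, 0.5) = 0.5
¬R: Łukasiewicz ¬ gives 1 − 0.6 = 0.4
((R ∧ S) ∧ ¬R) = min(0.5, 0.4) = 0.4
(P → P): min(1, 1 − 0.8 + 0.8) = 1
(P ∨ (P → P)) = max(0.8, 1) = 1
((P ∨ (P → P)) ∧ P) = min(1, 0.8) = 0.8
¬Q: Łukasiewicz ¬ gives 1 − 0.4 = 0.6
(((P ∨ (P → P)) ∧ P) ∨ ¬Q) = max(0.8, 0.6) = 0.8
(((R ∧ S) ∧ ¬R) ∧ (((P ∨ (P → P)) ∧ P) ∨ ¬Q)) = min(0.4, 0.8) = 0.4
(P → P): min(1, 1 − 0.8 + 0.8) = 1
((((R ∧ S) ∧ ¬R) ∧ (((P ∨ (P → P)) ∧ P) ∨ ¬Q)) ∧ (P → P)) = min(0.4, 1) = 0.4
(S → ((((R ∧ S) ∧ ¬R) ∧ (((P ∨ (P → P)) ∧ P) ∨ ¬Q)) ∧ (P → P))): min(1, 1 − 0.5 + 0.4) = 0.9

0.90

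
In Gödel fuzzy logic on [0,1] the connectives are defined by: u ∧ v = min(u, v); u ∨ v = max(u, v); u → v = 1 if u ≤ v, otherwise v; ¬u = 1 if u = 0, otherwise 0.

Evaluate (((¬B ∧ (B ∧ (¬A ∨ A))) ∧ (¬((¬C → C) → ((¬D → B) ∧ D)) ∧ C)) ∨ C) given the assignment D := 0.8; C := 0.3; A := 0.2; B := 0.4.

¬B: Gödel ¬ of 0.4 = 0 (operand ≠ 0)
¬A: Gödel ¬ of 0.2 = 0 (operand ≠ 0)
(¬A ∨ A) = max(0, 0.2) = 0.2
(B ∧ (¬A ∨ A)) = min(0.4, 0.2) = 0.2
(¬B ∧ (B ∧ (¬A ∨ A))) = min(0, 0.2) = 0
¬C: Gödel ¬ of 0.3 = 0 (operand ≠ 0)
(¬C → C): 0 ≤ 0.3, so result = 1
¬D: Gödel ¬ of 0.8 = 0 (operand ≠ 0)
(¬D → B): 0 ≤ 0.4, so result = 1
((¬D → B) ∧ D) = min(1, 0.8) = 0.8
((¬C → C) → ((¬D → B) ∧ D)): 1 > 0.8, so result = 0.8
¬((¬C → C) → ((¬D → B) ∧ D)): Gödel ¬ of 0.8 = 0 (operand ≠ 0)
(¬((¬C → C) → ((¬D → B) ∧ D)) ∧ C) = min(0, 0.3) = 0
((¬B ∧ (B ∧ (¬A ∨ A))) ∧ (¬((¬C → C) → ((¬D → B) ∧ D)) ∧ C)) = min(0, 0) = 0
(((¬B ∧ (B ∧ (¬A ∨ A))) ∧ (¬((¬C → C) → ((¬D → B) ∧ D)) ∧ C)) ∨ C) = max(0, 0.3) = 0.3

0.30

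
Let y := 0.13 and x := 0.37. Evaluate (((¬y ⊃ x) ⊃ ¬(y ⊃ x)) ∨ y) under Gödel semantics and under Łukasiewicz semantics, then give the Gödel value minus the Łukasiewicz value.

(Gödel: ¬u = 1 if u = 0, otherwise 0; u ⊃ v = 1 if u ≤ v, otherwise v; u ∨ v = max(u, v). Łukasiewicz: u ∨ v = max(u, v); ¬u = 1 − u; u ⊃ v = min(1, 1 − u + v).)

Gödel evaluation:
  ¬y: Gödel ¬ of 0.13 = 0 (operand ≠ 0)
  (¬y ⊃ x): 0 ≤ 0.37, so result = 1
  (y ⊃ x): 0.13 ≤ 0.37, so result = 1
  ¬(y ⊃ x): Gödel ¬ of 1 = 0 (operand ≠ 0)
  ((¬y ⊃ x) ⊃ ¬(y ⊃ x)): 1 > 0, so result = 0
  (((¬y ⊃ x) ⊃ ¬(y ⊃ x)) ∨ y) = max(0, 0.13) = 0.13
  Gödel value = 0.13
Łukasiewicz evaluation:
  ¬y: Łukasiewicz ¬ gives 1 − 0.13 = 0.87
  (¬y ⊃ x): min(1, 1 − 0.87 + 0.37) = 0.5
  (y ⊃ x): min(1, 1 − 0.13 + 0.37) = 1
  ¬(y ⊃ x): Łukasiewicz ¬ gives 1 − 1 = 0
  ((¬y ⊃ x) ⊃ ¬(y ⊃ x)): min(1, 1 − 0.5 + 0) = 0.5
  (((¬y ⊃ x) ⊃ ¬(y ⊃ x)) ∨ y) = max(0.5, 0.13) = 0.5
  Łukasiewicz value = 0.5
Difference: 0.13 − 0.5 = -0.37

-0.37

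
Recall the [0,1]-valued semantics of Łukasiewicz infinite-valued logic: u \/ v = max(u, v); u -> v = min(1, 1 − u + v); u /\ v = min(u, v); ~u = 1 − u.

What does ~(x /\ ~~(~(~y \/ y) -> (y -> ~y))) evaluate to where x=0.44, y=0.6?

~y: Łukasiewicz ¬ gives 1 − 0.6 = 0.4
(~y \/ y) = max(0.4, 0.6) = 0.6
~(~y \/ y): Łukasiewicz ¬ gives 1 − 0.6 = 0.4
~y: Łukasiewicz ¬ gives 1 − 0.6 = 0.4
(y -> ~y): min(1, 1 − 0.6 + 0.4) = 0.8
(~(~y \/ y) -> (y -> ~y)): min(1, 1 − 0.4 + 0.8) = 1
~(~(~y \/ y) -> (y -> ~y)): Łukasiewicz ¬ gives 1 − 1 = 0
~~(~(~y \/ y) -> (y -> ~y)): Łukasiewicz ¬ gives 1 − 0 = 1
(x /\ ~~(~(~y \/ y) -> (y -> ~y))) = min(0.44, 1) = 0.44
~(x /\ ~~(~(~y \/ y) -> (y -> ~y))): Łukasiewicz ¬ gives 1 − 0.44 = 0.56

0.56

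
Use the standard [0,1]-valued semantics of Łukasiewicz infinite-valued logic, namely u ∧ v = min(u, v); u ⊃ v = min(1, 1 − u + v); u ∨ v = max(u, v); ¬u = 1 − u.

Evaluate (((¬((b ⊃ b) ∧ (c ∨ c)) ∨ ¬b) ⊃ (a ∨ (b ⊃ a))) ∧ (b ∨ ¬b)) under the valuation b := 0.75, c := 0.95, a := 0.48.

(b ⊃ b): min(1, 1 − 0.75 + 0.75) = 1
(c ∨ c) = max(0.95, 0.95) = 0.95
((b ⊃ b) ∧ (c ∨ c)) = min(1, 0.95) = 0.95
¬((b ⊃ b) ∧ (c ∨ c)): Łukasiewicz ¬ gives 1 − 0.95 = 0.05
¬b: Łukasiewicz ¬ gives 1 − 0.75 = 0.25
(¬((b ⊃ b) ∧ (c ∨ c)) ∨ ¬b) = max(0.05, 0.25) = 0.25
(b ⊃ a): min(1, 1 − 0.75 + 0.48) = 0.73
(a ∨ (b ⊃ a)) = max(0.48, 0.73) = 0.73
((¬((b ⊃ b) ∧ (c ∨ c)) ∨ ¬b) ⊃ (a ∨ (b ⊃ a))): min(1, 1 − 0.25 + 0.73) = 1
¬b: Łukasiewicz ¬ gives 1 − 0.75 = 0.25
(b ∨ ¬b) = max(0.75, 0.25) = 0.75
(((¬((b ⊃ b) ∧ (c ∨ c)) ∨ ¬b) ⊃ (a ∨ (b ⊃ a))) ∧ (b ∨ ¬b)) = min(1, 0.75) = 0.75

0.75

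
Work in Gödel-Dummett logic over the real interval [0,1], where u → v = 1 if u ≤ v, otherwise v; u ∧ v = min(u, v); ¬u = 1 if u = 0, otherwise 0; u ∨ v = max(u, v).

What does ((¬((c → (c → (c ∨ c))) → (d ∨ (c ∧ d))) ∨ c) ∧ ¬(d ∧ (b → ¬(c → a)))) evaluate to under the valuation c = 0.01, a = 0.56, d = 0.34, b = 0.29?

0.01

(c ∨ c) = max(0.01, 0.01) = 0.01
(c → (c ∨ c)): 0.01 ≤ 0.01, so result = 1
(c → (c → (c ∨ c))): 0.01 ≤ 1, so result = 1
(c ∧ d) = min(0.01, 0.34) = 0.01
(d ∨ (c ∧ d)) = max(0.34, 0.01) = 0.34
((c → (c → (c ∨ c))) → (d ∨ (c ∧ d))): 1 > 0.34, so result = 0.34
¬((c → (c → (c ∨ c))) → (d ∨ (c ∧ d))): Gödel ¬ of 0.34 = 0 (operand ≠ 0)
(¬((c → (c → (c ∨ c))) → (d ∨ (c ∧ d))) ∨ c) = max(0, 0.01) = 0.01
(c → a): 0.01 ≤ 0.56, so result = 1
¬(c → a): Gödel ¬ of 1 = 0 (operand ≠ 0)
(b → ¬(c → a)): 0.29 > 0, so result = 0
(d ∧ (b → ¬(c → a))) = min(0.34, 0) = 0
¬(d ∧ (b → ¬(c → a))): Gödel ¬ of 0 = 1 (operand is 0)
((¬((c → (c → (c ∨ c))) → (d ∨ (c ∧ d))) ∨ c) ∧ ¬(d ∧ (b → ¬(c → a)))) = min(0.01, 1) = 0.01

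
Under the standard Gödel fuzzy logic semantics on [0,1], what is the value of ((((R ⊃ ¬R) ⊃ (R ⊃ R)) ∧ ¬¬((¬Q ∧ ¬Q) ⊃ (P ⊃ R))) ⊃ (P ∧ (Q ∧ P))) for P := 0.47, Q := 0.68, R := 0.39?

0.47

¬R: Gödel ¬ of 0.39 = 0 (operand ≠ 0)
(R ⊃ ¬R): 0.39 > 0, so result = 0
(R ⊃ R): 0.39 ≤ 0.39, so result = 1
((R ⊃ ¬R) ⊃ (R ⊃ R)): 0 ≤ 1, so result = 1
¬Q: Gödel ¬ of 0.68 = 0 (operand ≠ 0)
¬Q: Gödel ¬ of 0.68 = 0 (operand ≠ 0)
(¬Q ∧ ¬Q) = min(0, 0) = 0
(P ⊃ R): 0.47 > 0.39, so result = 0.39
((¬Q ∧ ¬Q) ⊃ (P ⊃ R)): 0 ≤ 0.39, so result = 1
¬((¬Q ∧ ¬Q) ⊃ (P ⊃ R)): Gödel ¬ of 1 = 0 (operand ≠ 0)
¬¬((¬Q ∧ ¬Q) ⊃ (P ⊃ R)): Gödel ¬ of 0 = 1 (operand is 0)
(((R ⊃ ¬R) ⊃ (R ⊃ R)) ∧ ¬¬((¬Q ∧ ¬Q) ⊃ (P ⊃ R))) = min(1, 1) = 1
(Q ∧ P) = min(0.68, 0.47) = 0.47
(P ∧ (Q ∧ P)) = min(0.47, 0.47) = 0.47
((((R ⊃ ¬R) ⊃ (R ⊃ R)) ∧ ¬¬((¬Q ∧ ¬Q) ⊃ (P ⊃ R))) ⊃ (P ∧ (Q ∧ P))): 1 > 0.47, so result = 0.47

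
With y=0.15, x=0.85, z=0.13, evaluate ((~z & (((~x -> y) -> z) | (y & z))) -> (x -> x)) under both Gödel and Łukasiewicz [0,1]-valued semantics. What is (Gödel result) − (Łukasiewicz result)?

Gödel evaluation:
  ~z: Gödel ¬ of 0.13 = 0 (operand ≠ 0)
  ~x: Gödel ¬ of 0.85 = 0 (operand ≠ 0)
  (~x -> y): 0 ≤ 0.15, so result = 1
  ((~x -> y) -> z): 1 > 0.13, so result = 0.13
  (y & z) = min(0.15, 0.13) = 0.13
  (((~x -> y) -> z) | (y & z)) = max(0.13, 0.13) = 0.13
  (~z & (((~x -> y) -> z) | (y & z))) = min(0, 0.13) = 0
  (x -> x): 0.85 ≤ 0.85, so result = 1
  ((~z & (((~x -> y) -> z) | (y & z))) -> (x -> x)): 0 ≤ 1, so result = 1
  Gödel value = 1
Łukasiewicz evaluation:
  ~z: Łukasiewicz ¬ gives 1 − 0.13 = 0.87
  ~x: Łukasiewicz ¬ gives 1 − 0.85 = 0.15
  (~x -> y): min(1, 1 − 0.15 + 0.15) = 1
  ((~x -> y) -> z): min(1, 1 − 1 + 0.13) = 0.13
  (y & z) = min(0.15, 0.13) = 0.13
  (((~x -> y) -> z) | (y & z)) = max(0.13, 0.13) = 0.13
  (~z & (((~x -> y) -> z) | (y & z))) = min(0.87, 0.13) = 0.13
  (x -> x): min(1, 1 − 0.85 + 0.85) = 1
  ((~z & (((~x -> y) -> z) | (y & z))) -> (x -> x)): min(1, 1 − 0.13 + 1) = 1
  Łukasiewicz value = 1
Difference: 1 − 1 = 0.00

0.00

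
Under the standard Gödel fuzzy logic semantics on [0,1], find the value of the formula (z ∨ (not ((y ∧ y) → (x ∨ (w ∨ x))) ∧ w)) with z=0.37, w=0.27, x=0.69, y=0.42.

0.37

(y ∧ y) = min(0.42, 0.42) = 0.42
(w ∨ x) = max(0.27, 0.69) = 0.69
(x ∨ (w ∨ x)) = max(0.69, 0.69) = 0.69
((y ∧ y) → (x ∨ (w ∨ x))): 0.42 ≤ 0.69, so result = 1
not ((y ∧ y) → (x ∨ (w ∨ x))): Gödel ¬ of 1 = 0 (operand ≠ 0)
(not ((y ∧ y) → (x ∨ (w ∨ x))) ∧ w) = min(0, 0.27) = 0
(z ∨ (not ((y ∧ y) → (x ∨ (w ∨ x))) ∧ w)) = max(0.37, 0) = 0.37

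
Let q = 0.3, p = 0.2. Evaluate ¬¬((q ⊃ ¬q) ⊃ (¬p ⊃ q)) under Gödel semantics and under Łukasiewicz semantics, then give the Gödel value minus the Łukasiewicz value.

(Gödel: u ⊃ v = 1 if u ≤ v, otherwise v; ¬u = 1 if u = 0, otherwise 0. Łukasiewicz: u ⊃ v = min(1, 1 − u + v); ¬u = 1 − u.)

0.50

Gödel evaluation:
  ¬q: Gödel ¬ of 0.3 = 0 (operand ≠ 0)
  (q ⊃ ¬q): 0.3 > 0, so result = 0
  ¬p: Gödel ¬ of 0.2 = 0 (operand ≠ 0)
  (¬p ⊃ q): 0 ≤ 0.3, so result = 1
  ((q ⊃ ¬q) ⊃ (¬p ⊃ q)): 0 ≤ 1, so result = 1
  ¬((q ⊃ ¬q) ⊃ (¬p ⊃ q)): Gödel ¬ of 1 = 0 (operand ≠ 0)
  ¬¬((q ⊃ ¬q) ⊃ (¬p ⊃ q)): Gödel ¬ of 0 = 1 (operand is 0)
  Gödel value = 1
Łukasiewicz evaluation:
  ¬q: Łukasiewicz ¬ gives 1 − 0.3 = 0.7
  (q ⊃ ¬q): min(1, 1 − 0.3 + 0.7) = 1
  ¬p: Łukasiewicz ¬ gives 1 − 0.2 = 0.8
  (¬p ⊃ q): min(1, 1 − 0.8 + 0.3) = 0.5
  ((q ⊃ ¬q) ⊃ (¬p ⊃ q)): min(1, 1 − 1 + 0.5) = 0.5
  ¬((q ⊃ ¬q) ⊃ (¬p ⊃ q)): Łukasiewicz ¬ gives 1 − 0.5 = 0.5
  ¬¬((q ⊃ ¬q) ⊃ (¬p ⊃ q)): Łukasiewicz ¬ gives 1 − 0.5 = 0.5
  Łukasiewicz value = 0.5
Difference: 1 − 0.5 = 0.50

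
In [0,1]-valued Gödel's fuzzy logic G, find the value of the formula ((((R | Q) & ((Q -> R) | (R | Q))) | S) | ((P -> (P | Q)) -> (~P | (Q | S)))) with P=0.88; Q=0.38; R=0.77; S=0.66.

(R | Q) = max(0.77, 0.38) = 0.77
(Q -> R): 0.38 ≤ 0.77, so result = 1
(R | Q) = max(0.77, 0.38) = 0.77
((Q -> R) | (R | Q)) = max(1, 0.77) = 1
((R | Q) & ((Q -> R) | (R | Q))) = min(0.77, 1) = 0.77
(((R | Q) & ((Q -> R) | (R | Q))) | S) = max(0.77, 0.66) = 0.77
(P | Q) = max(0.88, 0.38) = 0.88
(P -> (P | Q)): 0.88 ≤ 0.88, so result = 1
~P: Gödel ¬ of 0.88 = 0 (operand ≠ 0)
(Q | S) = max(0.38, 0.66) = 0.66
(~P | (Q | S)) = max(0, 0.66) = 0.66
((P -> (P | Q)) -> (~P | (Q | S))): 1 > 0.66, so result = 0.66
((((R | Q) & ((Q -> R) | (R | Q))) | S) | ((P -> (P | Q)) -> (~P | (Q | S)))) = max(0.77, 0.66) = 0.77

0.77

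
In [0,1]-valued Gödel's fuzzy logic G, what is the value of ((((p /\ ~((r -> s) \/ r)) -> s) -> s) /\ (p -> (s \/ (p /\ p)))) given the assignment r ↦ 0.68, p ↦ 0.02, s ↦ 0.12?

0.12

(r -> s): 0.68 > 0.12, so result = 0.12
((r -> s) \/ r) = max(0.12, 0.68) = 0.68
~((r -> s) \/ r): Gödel ¬ of 0.68 = 0 (operand ≠ 0)
(p /\ ~((r -> s) \/ r)) = min(0.02, 0) = 0
((p /\ ~((r -> s) \/ r)) -> s): 0 ≤ 0.12, so result = 1
(((p /\ ~((r -> s) \/ r)) -> s) -> s): 1 > 0.12, so result = 0.12
(p /\ p) = min(0.02, 0.02) = 0.02
(s \/ (p /\ p)) = max(0.12, 0.02) = 0.12
(p -> (s \/ (p /\ p))): 0.02 ≤ 0.12, so result = 1
((((p /\ ~((r -> s) \/ r)) -> s) -> s) /\ (p -> (s \/ (p /\ p)))) = min(0.12, 1) = 0.12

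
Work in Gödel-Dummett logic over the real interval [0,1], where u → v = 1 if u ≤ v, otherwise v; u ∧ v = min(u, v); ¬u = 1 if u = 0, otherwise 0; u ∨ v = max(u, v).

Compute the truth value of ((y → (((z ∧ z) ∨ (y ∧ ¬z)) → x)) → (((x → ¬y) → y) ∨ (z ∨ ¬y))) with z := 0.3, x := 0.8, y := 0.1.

(z ∧ z) = min(0.3, 0.3) = 0.3
¬z: Gödel ¬ of 0.3 = 0 (operand ≠ 0)
(y ∧ ¬z) = min(0.1, 0) = 0
((z ∧ z) ∨ (y ∧ ¬z)) = max(0.3, 0) = 0.3
(((z ∧ z) ∨ (y ∧ ¬z)) → x): 0.3 ≤ 0.8, so result = 1
(y → (((z ∧ z) ∨ (y ∧ ¬z)) → x)): 0.1 ≤ 1, so result = 1
¬y: Gödel ¬ of 0.1 = 0 (operand ≠ 0)
(x → ¬y): 0.8 > 0, so result = 0
((x → ¬y) → y): 0 ≤ 0.1, so result = 1
¬y: Gödel ¬ of 0.1 = 0 (operand ≠ 0)
(z ∨ ¬y) = max(0.3, 0) = 0.3
(((x → ¬y) → y) ∨ (z ∨ ¬y)) = max(1, 0.3) = 1
((y → (((z ∧ z) ∨ (y ∧ ¬z)) → x)) → (((x → ¬y) → y) ∨ (z ∨ ¬y))): 1 ≤ 1, so result = 1

1.00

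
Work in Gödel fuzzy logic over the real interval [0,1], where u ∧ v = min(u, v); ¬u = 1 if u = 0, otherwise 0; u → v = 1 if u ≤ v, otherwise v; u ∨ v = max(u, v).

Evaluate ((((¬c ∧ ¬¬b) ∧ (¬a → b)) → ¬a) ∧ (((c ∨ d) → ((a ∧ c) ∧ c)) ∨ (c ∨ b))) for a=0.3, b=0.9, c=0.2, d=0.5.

¬c: Gödel ¬ of 0.2 = 0 (operand ≠ 0)
¬b: Gödel ¬ of 0.9 = 0 (operand ≠ 0)
¬¬b: Gödel ¬ of 0 = 1 (operand is 0)
(¬c ∧ ¬¬b) = min(0, 1) = 0
¬a: Gödel ¬ of 0.3 = 0 (operand ≠ 0)
(¬a → b): 0 ≤ 0.9, so result = 1
((¬c ∧ ¬¬b) ∧ (¬a → b)) = min(0, 1) = 0
¬a: Gödel ¬ of 0.3 = 0 (operand ≠ 0)
(((¬c ∧ ¬¬b) ∧ (¬a → b)) → ¬a): 0 ≤ 0, so result = 1
(c ∨ d) = max(0.2, 0.5) = 0.5
(a ∧ c) = min(0.3, 0.2) = 0.2
((a ∧ c) ∧ c) = min(0.2, 0.2) = 0.2
((c ∨ d) → ((a ∧ c) ∧ c)): 0.5 > 0.2, so result = 0.2
(c ∨ b) = max(0.2, 0.9) = 0.9
(((c ∨ d) → ((a ∧ c) ∧ c)) ∨ (c ∨ b)) = max(0.2, 0.9) = 0.9
((((¬c ∧ ¬¬b) ∧ (¬a → b)) → ¬a) ∧ (((c ∨ d) → ((a ∧ c) ∧ c)) ∨ (c ∨ b))) = min(1, 0.9) = 0.9

0.90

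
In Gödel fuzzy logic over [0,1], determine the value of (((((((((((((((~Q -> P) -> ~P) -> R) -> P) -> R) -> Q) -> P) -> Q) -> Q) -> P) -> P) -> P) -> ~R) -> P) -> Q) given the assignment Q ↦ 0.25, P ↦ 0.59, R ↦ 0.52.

0.25

~Q: Gödel ¬ of 0.25 = 0 (operand ≠ 0)
(~Q -> P): 0 ≤ 0.59, so result = 1
~P: Gödel ¬ of 0.59 = 0 (operand ≠ 0)
((~Q -> P) -> ~P): 1 > 0, so result = 0
(((~Q -> P) -> ~P) -> R): 0 ≤ 0.52, so result = 1
((((~Q -> P) -> ~P) -> R) -> P): 1 > 0.59, so result = 0.59
(((((~Q -> P) -> ~P) -> R) -> P) -> R): 0.59 > 0.52, so result = 0.52
((((((~Q -> P) -> ~P) -> R) -> P) -> R) -> Q): 0.52 > 0.25, so result = 0.25
(((((((~Q -> P) -> ~P) -> R) -> P) -> R) -> Q) -> P): 0.25 ≤ 0.59, so result = 1
((((((((~Q -> P) -> ~P) -> R) -> P) -> R) -> Q) -> P) -> Q): 1 > 0.25, so result = 0.25
(((((((((~Q -> P) -> ~P) -> R) -> P) -> R) -> Q) -> P) -> Q) -> Q): 0.25 ≤ 0.25, so result = 1
((((((((((~Q -> P) -> ~P) -> R) -> P) -> R) -> Q) -> P) -> Q) -> Q) -> P): 1 > 0.59, so result = 0.59
(((((((((((~Q -> P) -> ~P) -> R) -> P) -> R) -> Q) -> P) -> Q) -> Q) -> P) -> P): 0.59 ≤ 0.59, so result = 1
((((((((((((~Q -> P) -> ~P) -> R) -> P) -> R) -> Q) -> P) -> Q) -> Q) -> P) -> P) -> P): 1 > 0.59, so result = 0.59
~R: Gödel ¬ of 0.52 = 0 (operand ≠ 0)
(((((((((((((~Q -> P) -> ~P) -> R) -> P) -> R) -> Q) -> P) -> Q) -> Q) -> P) -> P) -> P) -> ~R): 0.59 > 0, so result = 0
((((((((((((((~Q -> P) -> ~P) -> R) -> P) -> R) -> Q) -> P) -> Q) -> Q) -> P) -> P) -> P) -> ~R) -> P): 0 ≤ 0.59, so result = 1
(((((((((((((((~Q -> P) -> ~P) -> R) -> P) -> R) -> Q) -> P) -> Q) -> Q) -> P) -> P) -> P) -> ~R) -> P) -> Q): 1 > 0.25, so result = 0.25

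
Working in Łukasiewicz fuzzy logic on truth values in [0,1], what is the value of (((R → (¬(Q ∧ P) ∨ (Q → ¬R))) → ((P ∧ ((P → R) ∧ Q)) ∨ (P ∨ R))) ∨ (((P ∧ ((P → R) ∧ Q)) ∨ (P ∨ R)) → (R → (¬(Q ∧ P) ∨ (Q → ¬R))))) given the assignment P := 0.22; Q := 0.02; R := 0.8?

(Q ∧ P) = min(0.02, 0.22) = 0.02
¬(Q ∧ P): Łukasiewicz ¬ gives 1 − 0.02 = 0.98
¬R: Łukasiewicz ¬ gives 1 − 0.8 = 0.2
(Q → ¬R): min(1, 1 − 0.02 + 0.2) = 1
(¬(Q ∧ P) ∨ (Q → ¬R)) = max(0.98, 1) = 1
(R → (¬(Q ∧ P) ∨ (Q → ¬R))): min(1, 1 − 0.8 + 1) = 1
(P → R): min(1, 1 − 0.22 + 0.8) = 1
((P → R) ∧ Q) = min(1, 0.02) = 0.02
(P ∧ ((P → R) ∧ Q)) = min(0.22, 0.02) = 0.02
(P ∨ R) = max(0.22, 0.8) = 0.8
((P ∧ ((P → R) ∧ Q)) ∨ (P ∨ R)) = max(0.02, 0.8) = 0.8
((R → (¬(Q ∧ P) ∨ (Q → ¬R))) → ((P ∧ ((P → R) ∧ Q)) ∨ (P ∨ R))): min(1, 1 − 1 + 0.8) = 0.8
(P → R): min(1, 1 − 0.22 + 0.8) = 1
((P → R) ∧ Q) = min(1, 0.02) = 0.02
(P ∧ ((P → R) ∧ Q)) = min(0.22, 0.02) = 0.02
(P ∨ R) = max(0.22, 0.8) = 0.8
((P ∧ ((P → R) ∧ Q)) ∨ (P ∨ R)) = max(0.02, 0.8) = 0.8
(Q ∧ P) = min(0.02, 0.22) = 0.02
¬(Q ∧ P): Łukasiewicz ¬ gives 1 − 0.02 = 0.98
¬R: Łukasiewicz ¬ gives 1 − 0.8 = 0.2
(Q → ¬R): min(1, 1 − 0.02 + 0.2) = 1
(¬(Q ∧ P) ∨ (Q → ¬R)) = max(0.98, 1) = 1
(R → (¬(Q ∧ P) ∨ (Q → ¬R))): min(1, 1 − 0.8 + 1) = 1
(((P ∧ ((P → R) ∧ Q)) ∨ (P ∨ R)) → (R → (¬(Q ∧ P) ∨ (Q → ¬R)))): min(1, 1 − 0.8 + 1) = 1
(((R → (¬(Q ∧ P) ∨ (Q → ¬R))) → ((P ∧ ((P → R) ∧ Q)) ∨ (P ∨ R))) ∨ (((P ∧ ((P → R) ∧ Q)) ∨ (P ∨ R)) → (R → (¬(Q ∧ P) ∨ (Q → ¬R))))) = max(0.8, 1) = 1

1.00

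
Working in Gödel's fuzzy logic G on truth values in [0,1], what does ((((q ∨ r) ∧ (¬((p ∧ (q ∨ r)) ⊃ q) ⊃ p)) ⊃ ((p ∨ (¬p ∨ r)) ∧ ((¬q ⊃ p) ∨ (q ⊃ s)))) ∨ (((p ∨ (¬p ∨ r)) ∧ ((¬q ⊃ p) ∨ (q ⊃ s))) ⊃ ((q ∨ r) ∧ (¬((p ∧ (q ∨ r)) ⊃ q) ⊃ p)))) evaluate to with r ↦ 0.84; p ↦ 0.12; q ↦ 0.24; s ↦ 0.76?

(q ∨ r) = max(0.24, 0.84) = 0.84
(q ∨ r) = max(0.24, 0.84) = 0.84
(p ∧ (q ∨ r)) = min(0.12, 0.84) = 0.12
((p ∧ (q ∨ r)) ⊃ q): 0.12 ≤ 0.24, so result = 1
¬((p ∧ (q ∨ r)) ⊃ q): Gödel ¬ of 1 = 0 (operand ≠ 0)
(¬((p ∧ (q ∨ r)) ⊃ q) ⊃ p): 0 ≤ 0.12, so result = 1
((q ∨ r) ∧ (¬((p ∧ (q ∨ r)) ⊃ q) ⊃ p)) = min(0.84, 1) = 0.84
¬p: Gödel ¬ of 0.12 = 0 (operand ≠ 0)
(¬p ∨ r) = max(0, 0.84) = 0.84
(p ∨ (¬p ∨ r)) = max(0.12, 0.84) = 0.84
¬q: Gödel ¬ of 0.24 = 0 (operand ≠ 0)
(¬q ⊃ p): 0 ≤ 0.12, so result = 1
(q ⊃ s): 0.24 ≤ 0.76, so result = 1
((¬q ⊃ p) ∨ (q ⊃ s)) = max(1, 1) = 1
((p ∨ (¬p ∨ r)) ∧ ((¬q ⊃ p) ∨ (q ⊃ s))) = min(0.84, 1) = 0.84
(((q ∨ r) ∧ (¬((p ∧ (q ∨ r)) ⊃ q) ⊃ p)) ⊃ ((p ∨ (¬p ∨ r)) ∧ ((¬q ⊃ p) ∨ (q ⊃ s)))): 0.84 ≤ 0.84, so result = 1
¬p: Gödel ¬ of 0.12 = 0 (operand ≠ 0)
(¬p ∨ r) = max(0, 0.84) = 0.84
(p ∨ (¬p ∨ r)) = max(0.12, 0.84) = 0.84
¬q: Gödel ¬ of 0.24 = 0 (operand ≠ 0)
(¬q ⊃ p): 0 ≤ 0.12, so result = 1
(q ⊃ s): 0.24 ≤ 0.76, so result = 1
((¬q ⊃ p) ∨ (q ⊃ s)) = max(1, 1) = 1
((p ∨ (¬p ∨ r)) ∧ ((¬q ⊃ p) ∨ (q ⊃ s))) = min(0.84, 1) = 0.84
(q ∨ r) = max(0.24, 0.84) = 0.84
(q ∨ r) = max(0.24, 0.84) = 0.84
(p ∧ (q ∨ r)) = min(0.12, 0.84) = 0.12
((p ∧ (q ∨ r)) ⊃ q): 0.12 ≤ 0.24, so result = 1
¬((p ∧ (q ∨ r)) ⊃ q): Gödel ¬ of 1 = 0 (operand ≠ 0)
(¬((p ∧ (q ∨ r)) ⊃ q) ⊃ p): 0 ≤ 0.12, so result = 1
((q ∨ r) ∧ (¬((p ∧ (q ∨ r)) ⊃ q) ⊃ p)) = min(0.84, 1) = 0.84
(((p ∨ (¬p ∨ r)) ∧ ((¬q ⊃ p) ∨ (q ⊃ s))) ⊃ ((q ∨ r) ∧ (¬((p ∧ (q ∨ r)) ⊃ q) ⊃ p))): 0.84 ≤ 0.84, so result = 1
((((q ∨ r) ∧ (¬((p ∧ (q ∨ r)) ⊃ q) ⊃ p)) ⊃ ((p ∨ (¬p ∨ r)) ∧ ((¬q ⊃ p) ∨ (q ⊃ s)))) ∨ (((p ∨ (¬p ∨ r)) ∧ ((¬q ⊃ p) ∨ (q ⊃ s))) ⊃ ((q ∨ r) ∧ (¬((p ∧ (q ∨ r)) ⊃ q) ⊃ p)))) = max(1, 1) = 1

1.00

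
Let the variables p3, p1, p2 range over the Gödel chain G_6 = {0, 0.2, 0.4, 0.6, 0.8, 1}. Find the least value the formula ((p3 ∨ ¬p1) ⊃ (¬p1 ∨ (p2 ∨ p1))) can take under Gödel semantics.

The minimum is attained at p3 = 0.4, p1 = 0.2, p2 = 0:
  ¬p1: Gödel ¬ of 0.2 = 0 (operand ≠ 0)
  (p3 ∨ ¬p1) = max(0.4, 0) = 0.4
  ¬p1: Gödel ¬ of 0.2 = 0 (operand ≠ 0)
  (p2 ∨ p1) = max(0, 0.2) = 0.2
  (¬p1 ∨ (p2 ∨ p1)) = max(0, 0.2) = 0.2
  ((p3 ∨ ¬p1) ⊃ (¬p1 ∨ (p2 ∨ p1))): 0.4 > 0.2, so result = 0.2
Checking all 216 assignments confirms none give a value below 0.20.

0.20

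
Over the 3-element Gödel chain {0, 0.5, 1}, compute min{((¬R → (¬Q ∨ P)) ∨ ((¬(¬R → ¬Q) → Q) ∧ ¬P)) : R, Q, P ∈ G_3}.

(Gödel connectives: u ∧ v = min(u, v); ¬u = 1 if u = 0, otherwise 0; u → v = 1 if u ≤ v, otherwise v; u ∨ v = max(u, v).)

0.50

The minimum is attained at R = 0, Q = 0.5, P = 0:
  ¬R: Gödel ¬ of 0 = 1 (operand is 0)
  ¬Q: Gödel ¬ of 0.5 = 0 (operand ≠ 0)
  (¬Q ∨ P) = max(0, 0) = 0
  (¬R → (¬Q ∨ P)): 1 > 0, so result = 0
  ¬R: Gödel ¬ of 0 = 1 (operand is 0)
  ¬Q: Gödel ¬ of 0.5 = 0 (operand ≠ 0)
  (¬R → ¬Q): 1 > 0, so result = 0
  ¬(¬R → ¬Q): Gödel ¬ of 0 = 1 (operand is 0)
  (¬(¬R → ¬Q) → Q): 1 > 0.5, so result = 0.5
  ¬P: Gödel ¬ of 0 = 1 (operand is 0)
  ((¬(¬R → ¬Q) → Q) ∧ ¬P) = min(0.5, 1) = 0.5
  ((¬R → (¬Q ∨ P)) ∨ ((¬(¬R → ¬Q) → Q) ∧ ¬P)) = max(0, 0.5) = 0.5
Checking all 27 assignments confirms none give a value below 0.50.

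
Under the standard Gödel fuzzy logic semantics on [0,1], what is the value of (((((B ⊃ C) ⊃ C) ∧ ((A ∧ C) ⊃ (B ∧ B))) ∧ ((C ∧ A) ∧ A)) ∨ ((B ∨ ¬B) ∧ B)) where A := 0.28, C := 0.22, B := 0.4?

0.40

(B ⊃ C): 0.4 > 0.22, so result = 0.22
((B ⊃ C) ⊃ C): 0.22 ≤ 0.22, so result = 1
(A ∧ C) = min(0.28, 0.22) = 0.22
(B ∧ B) = min(0.4, 0.4) = 0.4
((A ∧ C) ⊃ (B ∧ B)): 0.22 ≤ 0.4, so result = 1
(((B ⊃ C) ⊃ C) ∧ ((A ∧ C) ⊃ (B ∧ B))) = min(1, 1) = 1
(C ∧ A) = min(0.22, 0.28) = 0.22
((C ∧ A) ∧ A) = min(0.22, 0.28) = 0.22
((((B ⊃ C) ⊃ C) ∧ ((A ∧ C) ⊃ (B ∧ B))) ∧ ((C ∧ A) ∧ A)) = min(1, 0.22) = 0.22
¬B: Gödel ¬ of 0.4 = 0 (operand ≠ 0)
(B ∨ ¬B) = max(0.4, 0) = 0.4
((B ∨ ¬B) ∧ B) = min(0.4, 0.4) = 0.4
(((((B ⊃ C) ⊃ C) ∧ ((A ∧ C) ⊃ (B ∧ B))) ∧ ((C ∧ A) ∧ A)) ∨ ((B ∨ ¬B) ∧ B)) = max(0.22, 0.4) = 0.4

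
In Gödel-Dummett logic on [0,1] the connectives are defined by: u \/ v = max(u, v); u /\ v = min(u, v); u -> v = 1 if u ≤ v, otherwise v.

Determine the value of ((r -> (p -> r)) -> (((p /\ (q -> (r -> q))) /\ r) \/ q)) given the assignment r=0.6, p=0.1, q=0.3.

0.30

(p -> r): 0.1 ≤ 0.6, so result = 1
(r -> (p -> r)): 0.6 ≤ 1, so result = 1
(r -> q): 0.6 > 0.3, so result = 0.3
(q -> (r -> q)): 0.3 ≤ 0.3, so result = 1
(p /\ (q -> (r -> q))) = min(0.1, 1) = 0.1
((p /\ (q -> (r -> q))) /\ r) = min(0.1, 0.6) = 0.1
(((p /\ (q -> (r -> q))) /\ r) \/ q) = max(0.1, 0.3) = 0.3
((r -> (p -> r)) -> (((p /\ (q -> (r -> q))) /\ r) \/ q)): 1 > 0.3, so result = 0.3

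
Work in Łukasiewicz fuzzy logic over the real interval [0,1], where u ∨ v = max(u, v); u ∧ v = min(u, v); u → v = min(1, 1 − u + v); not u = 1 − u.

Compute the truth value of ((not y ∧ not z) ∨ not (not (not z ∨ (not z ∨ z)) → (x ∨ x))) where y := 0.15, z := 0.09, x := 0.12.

0.85

not y: Łukasiewicz ¬ gives 1 − 0.15 = 0.85
not z: Łukasiewicz ¬ gives 1 − 0.09 = 0.91
(not y ∧ not z) = min(0.85, 0.91) = 0.85
not z: Łukasiewicz ¬ gives 1 − 0.09 = 0.91
not z: Łukasiewicz ¬ gives 1 − 0.09 = 0.91
(not z ∨ z) = max(0.91, 0.09) = 0.91
(not z ∨ (not z ∨ z)) = max(0.91, 0.91) = 0.91
not (not z ∨ (not z ∨ z)): Łukasiewicz ¬ gives 1 − 0.91 = 0.09
(x ∨ x) = max(0.12, 0.12) = 0.12
(not (not z ∨ (not z ∨ z)) → (x ∨ x)): min(1, 1 − 0.09 + 0.12) = 1
not (not (not z ∨ (not z ∨ z)) → (x ∨ x)): Łukasiewicz ¬ gives 1 − 1 = 0
((not y ∧ not z) ∨ not (not (not z ∨ (not z ∨ z)) → (x ∨ x))) = max(0.85, 0) = 0.85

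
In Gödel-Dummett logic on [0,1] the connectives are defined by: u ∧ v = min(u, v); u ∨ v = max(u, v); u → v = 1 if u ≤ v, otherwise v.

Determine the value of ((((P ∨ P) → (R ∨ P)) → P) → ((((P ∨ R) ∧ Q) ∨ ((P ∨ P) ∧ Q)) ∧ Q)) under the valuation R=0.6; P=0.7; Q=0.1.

(P ∨ P) = max(0.7, 0.7) = 0.7
(R ∨ P) = max(0.6, 0.7) = 0.7
((P ∨ P) → (R ∨ P)): 0.7 ≤ 0.7, so result = 1
(((P ∨ P) → (R ∨ P)) → P): 1 > 0.7, so result = 0.7
(P ∨ R) = max(0.7, 0.6) = 0.7
((P ∨ R) ∧ Q) = min(0.7, 0.1) = 0.1
(P ∨ P) = max(0.7, 0.7) = 0.7
((P ∨ P) ∧ Q) = min(0.7, 0.1) = 0.1
(((P ∨ R) ∧ Q) ∨ ((P ∨ P) ∧ Q)) = max(0.1, 0.1) = 0.1
((((P ∨ R) ∧ Q) ∨ ((P ∨ P) ∧ Q)) ∧ Q) = min(0.1, 0.1) = 0.1
((((P ∨ P) → (R ∨ P)) → P) → ((((P ∨ R) ∧ Q) ∨ ((P ∨ P) ∧ Q)) ∧ Q)): 0.7 > 0.1, so result = 0.1

0.10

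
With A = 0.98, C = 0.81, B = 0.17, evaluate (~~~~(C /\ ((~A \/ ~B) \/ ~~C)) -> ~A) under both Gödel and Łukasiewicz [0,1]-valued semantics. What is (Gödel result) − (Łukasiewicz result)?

-0.21

Gödel evaluation:
  ~A: Gödel ¬ of 0.98 = 0 (operand ≠ 0)
  ~B: Gödel ¬ of 0.17 = 0 (operand ≠ 0)
  (~A \/ ~B) = max(0, 0) = 0
  ~C: Gödel ¬ of 0.81 = 0 (operand ≠ 0)
  ~~C: Gödel ¬ of 0 = 1 (operand is 0)
  ((~A \/ ~B) \/ ~~C) = max(0, 1) = 1
  (C /\ ((~A \/ ~B) \/ ~~C)) = min(0.81, 1) = 0.81
  ~(C /\ ((~A \/ ~B) \/ ~~C)): Gödel ¬ of 0.81 = 0 (operand ≠ 0)
  ~~(C /\ ((~A \/ ~B) \/ ~~C)): Gödel ¬ of 0 = 1 (operand is 0)
  ~~~(C /\ ((~A \/ ~B) \/ ~~C)): Gödel ¬ of 1 = 0 (operand ≠ 0)
  ~~~~(C /\ ((~A \/ ~B) \/ ~~C)): Gödel ¬ of 0 = 1 (operand is 0)
  ~A: Gödel ¬ of 0.98 = 0 (operand ≠ 0)
  (~~~~(C /\ ((~A \/ ~B) \/ ~~C)) -> ~A): 1 > 0, so result = 0
  Gödel value = 0
Łukasiewicz evaluation:
  ~A: Łukasiewicz ¬ gives 1 − 0.98 = 0.02
  ~B: Łukasiewicz ¬ gives 1 − 0.17 = 0.83
  (~A \/ ~B) = max(0.02, 0.83) = 0.83
  ~C: Łukasiewicz ¬ gives 1 − 0.81 = 0.19
  ~~C: Łukasiewicz ¬ gives 1 − 0.19 = 0.81
  ((~A \/ ~B) \/ ~~C) = max(0.83, 0.81) = 0.83
  (C /\ ((~A \/ ~B) \/ ~~C)) = min(0.81, 0.83) = 0.81
  ~(C /\ ((~A \/ ~B) \/ ~~C)): Łukasiewicz ¬ gives 1 − 0.81 = 0.19
  ~~(C /\ ((~A \/ ~B) \/ ~~C)): Łukasiewicz ¬ gives 1 − 0.19 = 0.81
  ~~~(C /\ ((~A \/ ~B) \/ ~~C)): Łukasiewicz ¬ gives 1 − 0.81 = 0.19
  ~~~~(C /\ ((~A \/ ~B) \/ ~~C)): Łukasiewicz ¬ gives 1 − 0.19 = 0.81
  ~A: Łukasiewicz ¬ gives 1 − 0.98 = 0.02
  (~~~~(C /\ ((~A \/ ~B) \/ ~~C)) -> ~A): min(1, 1 − 0.81 + 0.02) = 0.21
  Łukasiewicz value = 0.21
Difference: 0 − 0.21 = -0.21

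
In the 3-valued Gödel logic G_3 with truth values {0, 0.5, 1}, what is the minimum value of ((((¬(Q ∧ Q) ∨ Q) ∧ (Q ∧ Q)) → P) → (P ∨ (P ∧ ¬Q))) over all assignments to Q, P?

0.00

The minimum is attained at Q = 0, P = 0:
  (Q ∧ Q) = min(0, 0) = 0
  ¬(Q ∧ Q): Gödel ¬ of 0 = 1 (operand is 0)
  (¬(Q ∧ Q) ∨ Q) = max(1, 0) = 1
  (Q ∧ Q) = min(0, 0) = 0
  ((¬(Q ∧ Q) ∨ Q) ∧ (Q ∧ Q)) = min(1, 0) = 0
  (((¬(Q ∧ Q) ∨ Q) ∧ (Q ∧ Q)) → P): 0 ≤ 0, so result = 1
  ¬Q: Gödel ¬ of 0 = 1 (operand is 0)
  (P ∧ ¬Q) = min(0, 1) = 0
  (P ∨ (P ∧ ¬Q)) = max(0, 0) = 0
  ((((¬(Q ∧ Q) ∨ Q) ∧ (Q ∧ Q)) → P) → (P ∨ (P ∧ ¬Q))): 1 > 0, so result = 0
Checking all 9 assignments confirms none give a value below 0.00.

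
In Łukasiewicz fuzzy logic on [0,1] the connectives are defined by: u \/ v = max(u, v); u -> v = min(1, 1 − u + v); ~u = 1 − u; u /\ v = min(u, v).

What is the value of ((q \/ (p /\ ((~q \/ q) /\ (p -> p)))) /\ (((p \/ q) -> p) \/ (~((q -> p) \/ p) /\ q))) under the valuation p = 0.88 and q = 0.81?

~q: Łukasiewicz ¬ gives 1 − 0.81 = 0.19
(~q \/ q) = max(0.19, 0.81) = 0.81
(p -> p): min(1, 1 − 0.88 + 0.88) = 1
((~q \/ q) /\ (p -> p)) = min(0.81, 1) = 0.81
(p /\ ((~q \/ q) /\ (p -> p))) = min(0.88, 0.81) = 0.81
(q \/ (p /\ ((~q \/ q) /\ (p -> p)))) = max(0.81, 0.81) = 0.81
(p \/ q) = max(0.88, 0.81) = 0.88
((p \/ q) -> p): min(1, 1 − 0.88 + 0.88) = 1
(q -> p): min(1, 1 − 0.81 + 0.88) = 1
((q -> p) \/ p) = max(1, 0.88) = 1
~((q -> p) \/ p): Łukasiewicz ¬ gives 1 − 1 = 0
(~((q -> p) \/ p) /\ q) = min(0, 0.81) = 0
(((p \/ q) -> p) \/ (~((q -> p) \/ p) /\ q)) = max(1, 0) = 1
((q \/ (p /\ ((~q \/ q) /\ (p -> p)))) /\ (((p \/ q) -> p) \/ (~((q -> p) \/ p) /\ q))) = min(0.81, 1) = 0.81

0.81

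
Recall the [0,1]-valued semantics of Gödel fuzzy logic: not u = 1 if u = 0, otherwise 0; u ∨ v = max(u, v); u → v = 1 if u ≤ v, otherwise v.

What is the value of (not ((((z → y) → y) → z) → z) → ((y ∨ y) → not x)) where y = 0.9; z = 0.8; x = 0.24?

(z → y): 0.8 ≤ 0.9, so result = 1
((z → y) → y): 1 > 0.9, so result = 0.9
(((z → y) → y) → z): 0.9 > 0.8, so result = 0.8
((((z → y) → y) → z) → z): 0.8 ≤ 0.8, so result = 1
not ((((z → y) → y) → z) → z): Gödel ¬ of 1 = 0 (operand ≠ 0)
(y ∨ y) = max(0.9, 0.9) = 0.9
not x: Gödel ¬ of 0.24 = 0 (operand ≠ 0)
((y ∨ y) → not x): 0.9 > 0, so result = 0
(not ((((z → y) → y) → z) → z) → ((y ∨ y) → not x)): 0 ≤ 0, so result = 1

1.00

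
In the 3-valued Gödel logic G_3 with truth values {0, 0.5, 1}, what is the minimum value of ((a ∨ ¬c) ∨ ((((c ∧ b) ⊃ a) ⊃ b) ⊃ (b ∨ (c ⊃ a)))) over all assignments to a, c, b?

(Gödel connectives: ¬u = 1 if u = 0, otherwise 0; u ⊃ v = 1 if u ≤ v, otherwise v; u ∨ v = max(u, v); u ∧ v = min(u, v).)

0.50

The minimum is attained at a = 0, c = 0.5, b = 0.5:
  ¬c: Gödel ¬ of 0.5 = 0 (operand ≠ 0)
  (a ∨ ¬c) = max(0, 0) = 0
  (c ∧ b) = min(0.5, 0.5) = 0.5
  ((c ∧ b) ⊃ a): 0.5 > 0, so result = 0
  (((c ∧ b) ⊃ a) ⊃ b): 0 ≤ 0.5, so result = 1
  (c ⊃ a): 0.5 > 0, so result = 0
  (b ∨ (c ⊃ a)) = max(0.5, 0) = 0.5
  ((((c ∧ b) ⊃ a) ⊃ b) ⊃ (b ∨ (c ⊃ a))): 1 > 0.5, so result = 0.5
  ((a ∨ ¬c) ∨ ((((c ∧ b) ⊃ a) ⊃ b) ⊃ (b ∨ (c ⊃ a)))) = max(0, 0.5) = 0.5
Checking all 27 assignments confirms none give a value below 0.50.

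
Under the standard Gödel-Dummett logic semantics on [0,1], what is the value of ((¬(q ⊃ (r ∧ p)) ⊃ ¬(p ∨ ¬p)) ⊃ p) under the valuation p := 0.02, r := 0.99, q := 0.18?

0.02

(r ∧ p) = min(0.99, 0.02) = 0.02
(q ⊃ (r ∧ p)): 0.18 > 0.02, so result = 0.02
¬(q ⊃ (r ∧ p)): Gödel ¬ of 0.02 = 0 (operand ≠ 0)
¬p: Gödel ¬ of 0.02 = 0 (operand ≠ 0)
(p ∨ ¬p) = max(0.02, 0) = 0.02
¬(p ∨ ¬p): Gödel ¬ of 0.02 = 0 (operand ≠ 0)
(¬(q ⊃ (r ∧ p)) ⊃ ¬(p ∨ ¬p)): 0 ≤ 0, so result = 1
((¬(q ⊃ (r ∧ p)) ⊃ ¬(p ∨ ¬p)) ⊃ p): 1 > 0.02, so result = 0.02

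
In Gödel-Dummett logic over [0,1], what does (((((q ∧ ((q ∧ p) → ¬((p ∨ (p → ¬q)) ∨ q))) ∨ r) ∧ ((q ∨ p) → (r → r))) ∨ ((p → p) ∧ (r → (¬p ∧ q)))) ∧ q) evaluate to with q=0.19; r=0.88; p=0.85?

(q ∧ p) = min(0.19, 0.85) = 0.19
¬q: Gödel ¬ of 0.19 = 0 (operand ≠ 0)
(p → ¬q): 0.85 > 0, so result = 0
(p ∨ (p → ¬q)) = max(0.85, 0) = 0.85
((p ∨ (p → ¬q)) ∨ q) = max(0.85, 0.19) = 0.85
¬((p ∨ (p → ¬q)) ∨ q): Gödel ¬ of 0.85 = 0 (operand ≠ 0)
((q ∧ p) → ¬((p ∨ (p → ¬q)) ∨ q)): 0.19 > 0, so result = 0
(q ∧ ((q ∧ p) → ¬((p ∨ (p → ¬q)) ∨ q))) = min(0.19, 0) = 0
((q ∧ ((q ∧ p) → ¬((p ∨ (p → ¬q)) ∨ q))) ∨ r) = max(0, 0.88) = 0.88
(q ∨ p) = max(0.19, 0.85) = 0.85
(r → r): 0.88 ≤ 0.88, so result = 1
((q ∨ p) → (r → r)): 0.85 ≤ 1, so result = 1
(((q ∧ ((q ∧ p) → ¬((p ∨ (p → ¬q)) ∨ q))) ∨ r) ∧ ((q ∨ p) → (r → r))) = min(0.88, 1) = 0.88
(p → p): 0.85 ≤ 0.85, so result = 1
¬p: Gödel ¬ of 0.85 = 0 (operand ≠ 0)
(¬p ∧ q) = min(0, 0.19) = 0
(r → (¬p ∧ q)): 0.88 > 0, so result = 0
((p → p) ∧ (r → (¬p ∧ q))) = min(1, 0) = 0
((((q ∧ ((q ∧ p) → ¬((p ∨ (p → ¬q)) ∨ q))) ∨ r) ∧ ((q ∨ p) → (r → r))) ∨ ((p → p) ∧ (r → (¬p ∧ q)))) = max(0.88, 0) = 0.88
(((((q ∧ ((q ∧ p) → ¬((p ∨ (p → ¬q)) ∨ q))) ∨ r) ∧ ((q ∨ p) → (r → r))) ∨ ((p → p) ∧ (r → (¬p ∧ q)))) ∧ q) = min(0.88, 0.19) = 0.19

0.19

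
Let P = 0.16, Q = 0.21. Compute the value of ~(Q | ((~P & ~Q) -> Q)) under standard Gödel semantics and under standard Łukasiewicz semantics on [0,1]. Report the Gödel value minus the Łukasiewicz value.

-0.58

Gödel evaluation:
  ~P: Gödel ¬ of 0.16 = 0 (operand ≠ 0)
  ~Q: Gödel ¬ of 0.21 = 0 (operand ≠ 0)
  (~P & ~Q) = min(0, 0) = 0
  ((~P & ~Q) -> Q): 0 ≤ 0.21, so result = 1
  (Q | ((~P & ~Q) -> Q)) = max(0.21, 1) = 1
  ~(Q | ((~P & ~Q) -> Q)): Gödel ¬ of 1 = 0 (operand ≠ 0)
  Gödel value = 0
Łukasiewicz evaluation:
  ~P: Łukasiewicz ¬ gives 1 − 0.16 = 0.84
  ~Q: Łukasiewicz ¬ gives 1 − 0.21 = 0.79
  (~P & ~Q) = min(0.84, 0.79) = 0.79
  ((~P & ~Q) -> Q): min(1, 1 − 0.79 + 0.21) = 0.42
  (Q | ((~P & ~Q) -> Q)) = max(0.21, 0.42) = 0.42
  ~(Q | ((~P & ~Q) -> Q)): Łukasiewicz ¬ gives 1 − 0.42 = 0.58
  Łukasiewicz value = 0.58
Difference: 0 − 0.58 = -0.58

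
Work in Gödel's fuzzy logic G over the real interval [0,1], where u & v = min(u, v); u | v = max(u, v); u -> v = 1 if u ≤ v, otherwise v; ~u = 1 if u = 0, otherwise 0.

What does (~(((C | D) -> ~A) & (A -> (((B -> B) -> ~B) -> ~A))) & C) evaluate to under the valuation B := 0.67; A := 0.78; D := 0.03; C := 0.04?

0.04

(C | D) = max(0.04, 0.03) = 0.04
~A: Gödel ¬ of 0.78 = 0 (operand ≠ 0)
((C | D) -> ~A): 0.04 > 0, so result = 0
(B -> B): 0.67 ≤ 0.67, so result = 1
~B: Gödel ¬ of 0.67 = 0 (operand ≠ 0)
((B -> B) -> ~B): 1 > 0, so result = 0
~A: Gödel ¬ of 0.78 = 0 (operand ≠ 0)
(((B -> B) -> ~B) -> ~A): 0 ≤ 0, so result = 1
(A -> (((B -> B) -> ~B) -> ~A)): 0.78 ≤ 1, so result = 1
(((C | D) -> ~A) & (A -> (((B -> B) -> ~B) -> ~A))) = min(0, 1) = 0
~(((C | D) -> ~A) & (A -> (((B -> B) -> ~B) -> ~A))): Gödel ¬ of 0 = 1 (operand is 0)
(~(((C | D) -> ~A) & (A -> (((B -> B) -> ~B) -> ~A))) & C) = min(1, 0.04) = 0.04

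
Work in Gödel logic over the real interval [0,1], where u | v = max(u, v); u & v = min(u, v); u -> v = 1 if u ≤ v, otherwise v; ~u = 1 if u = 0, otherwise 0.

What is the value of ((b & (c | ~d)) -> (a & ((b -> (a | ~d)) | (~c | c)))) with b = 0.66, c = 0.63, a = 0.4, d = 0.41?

~d: Gödel ¬ of 0.41 = 0 (operand ≠ 0)
(c | ~d) = max(0.63, 0) = 0.63
(b & (c | ~d)) = min(0.66, 0.63) = 0.63
~d: Gödel ¬ of 0.41 = 0 (operand ≠ 0)
(a | ~d) = max(0.4, 0) = 0.4
(b -> (a | ~d)): 0.66 > 0.4, so result = 0.4
~c: Gödel ¬ of 0.63 = 0 (operand ≠ 0)
(~c | c) = max(0, 0.63) = 0.63
((b -> (a | ~d)) | (~c | c)) = max(0.4, 0.63) = 0.63
(a & ((b -> (a | ~d)) | (~c | c))) = min(0.4, 0.63) = 0.4
((b & (c | ~d)) -> (a & ((b -> (a | ~d)) | (~c | c)))): 0.63 > 0.4, so result = 0.4

0.40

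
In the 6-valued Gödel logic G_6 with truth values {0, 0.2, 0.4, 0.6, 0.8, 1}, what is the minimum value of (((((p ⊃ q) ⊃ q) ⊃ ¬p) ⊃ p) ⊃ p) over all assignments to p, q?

0.20

The minimum is attained at p = 0.2, q = 0:
  (p ⊃ q): 0.2 > 0, so result = 0
  ((p ⊃ q) ⊃ q): 0 ≤ 0, so result = 1
  ¬p: Gödel ¬ of 0.2 = 0 (operand ≠ 0)
  (((p ⊃ q) ⊃ q) ⊃ ¬p): 1 > 0, so result = 0
  ((((p ⊃ q) ⊃ q) ⊃ ¬p) ⊃ p): 0 ≤ 0.2, so result = 1
  (((((p ⊃ q) ⊃ q) ⊃ ¬p) ⊃ p) ⊃ p): 1 > 0.2, so result = 0.2
Checking all 36 assignments confirms none give a value below 0.20.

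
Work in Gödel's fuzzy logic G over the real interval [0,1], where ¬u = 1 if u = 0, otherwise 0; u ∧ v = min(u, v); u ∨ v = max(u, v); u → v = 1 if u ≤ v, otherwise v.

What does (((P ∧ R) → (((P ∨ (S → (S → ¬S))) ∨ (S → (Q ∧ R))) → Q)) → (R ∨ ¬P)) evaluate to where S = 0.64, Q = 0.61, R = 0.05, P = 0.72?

0.05

(P ∧ R) = min(0.72, 0.05) = 0.05
¬S: Gödel ¬ of 0.64 = 0 (operand ≠ 0)
(S → ¬S): 0.64 > 0, so result = 0
(S → (S → ¬S)): 0.64 > 0, so result = 0
(P ∨ (S → (S → ¬S))) = max(0.72, 0) = 0.72
(Q ∧ R) = min(0.61, 0.05) = 0.05
(S → (Q ∧ R)): 0.64 > 0.05, so result = 0.05
((P ∨ (S → (S → ¬S))) ∨ (S → (Q ∧ R))) = max(0.72, 0.05) = 0.72
(((P ∨ (S → (S → ¬S))) ∨ (S → (Q ∧ R))) → Q): 0.72 > 0.61, so result = 0.61
((P ∧ R) → (((P ∨ (S → (S → ¬S))) ∨ (S → (Q ∧ R))) → Q)): 0.05 ≤ 0.61, so result = 1
¬P: Gödel ¬ of 0.72 = 0 (operand ≠ 0)
(R ∨ ¬P) = max(0.05, 0) = 0.05
(((P ∧ R) → (((P ∨ (S → (S → ¬S))) ∨ (S → (Q ∧ R))) → Q)) → (R ∨ ¬P)): 1 > 0.05, so result = 0.05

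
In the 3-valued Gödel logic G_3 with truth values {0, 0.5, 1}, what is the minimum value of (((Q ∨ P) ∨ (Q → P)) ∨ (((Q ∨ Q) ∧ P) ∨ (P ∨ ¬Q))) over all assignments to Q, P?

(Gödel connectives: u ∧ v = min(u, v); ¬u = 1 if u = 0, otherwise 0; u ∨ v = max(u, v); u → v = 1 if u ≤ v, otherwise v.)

0.50

The minimum is attained at Q = 0.5, P = 0:
  (Q ∨ P) = max(0.5, 0) = 0.5
  (Q → P): 0.5 > 0, so result = 0
  ((Q ∨ P) ∨ (Q → P)) = max(0.5, 0) = 0.5
  (Q ∨ Q) = max(0.5, 0.5) = 0.5
  ((Q ∨ Q) ∧ P) = min(0.5, 0) = 0
  ¬Q: Gödel ¬ of 0.5 = 0 (operand ≠ 0)
  (P ∨ ¬Q) = max(0, 0) = 0
  (((Q ∨ Q) ∧ P) ∨ (P ∨ ¬Q)) = max(0, 0) = 0
  (((Q ∨ P) ∨ (Q → P)) ∨ (((Q ∨ Q) ∧ P) ∨ (P ∨ ¬Q))) = max(0.5, 0) = 0.5
Checking all 9 assignments confirms none give a value below 0.50.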